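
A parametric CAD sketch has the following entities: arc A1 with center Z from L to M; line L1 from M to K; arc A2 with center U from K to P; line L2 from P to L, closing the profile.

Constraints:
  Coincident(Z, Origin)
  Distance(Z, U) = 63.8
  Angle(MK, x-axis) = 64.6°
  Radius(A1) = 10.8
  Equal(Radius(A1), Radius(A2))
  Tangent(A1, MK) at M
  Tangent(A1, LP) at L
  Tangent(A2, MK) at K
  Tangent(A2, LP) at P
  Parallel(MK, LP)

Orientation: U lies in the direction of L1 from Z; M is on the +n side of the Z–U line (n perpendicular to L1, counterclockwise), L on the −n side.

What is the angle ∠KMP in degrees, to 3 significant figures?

18.7°

Tangency of A1 to both parallel lines with radius 10.8 puts M and L at Z ± 10.8·n: M = (-9.76, 4.63), L = (9.76, -4.63). Equal radii place K and P the same way about U: K = U + 10.8·n = (17.6, 62.3), P = U − 10.8·n = (37.1, 53.0). Then cos ∠KMP = MK·MP / (|MK||MP|), giving 18.7°.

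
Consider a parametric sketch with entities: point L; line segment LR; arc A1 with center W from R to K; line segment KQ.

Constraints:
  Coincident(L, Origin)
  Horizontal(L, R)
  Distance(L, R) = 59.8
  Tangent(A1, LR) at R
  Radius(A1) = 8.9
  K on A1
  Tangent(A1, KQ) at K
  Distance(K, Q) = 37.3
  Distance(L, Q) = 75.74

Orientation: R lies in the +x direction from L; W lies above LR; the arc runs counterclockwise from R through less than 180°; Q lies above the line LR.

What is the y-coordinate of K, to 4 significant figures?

11.10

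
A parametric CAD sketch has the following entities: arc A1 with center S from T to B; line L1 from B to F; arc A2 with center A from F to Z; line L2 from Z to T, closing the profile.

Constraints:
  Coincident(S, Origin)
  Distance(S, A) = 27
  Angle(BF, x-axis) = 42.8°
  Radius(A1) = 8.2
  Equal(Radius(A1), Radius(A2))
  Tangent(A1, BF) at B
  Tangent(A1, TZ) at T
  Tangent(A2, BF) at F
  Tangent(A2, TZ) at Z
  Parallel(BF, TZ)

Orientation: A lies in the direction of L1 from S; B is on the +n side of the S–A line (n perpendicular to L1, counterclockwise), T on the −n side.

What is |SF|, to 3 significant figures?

28.2

The slot axis is L1's direction at 42.8°, so u = (cos 42.8°, sin 42.8°) = (0.734, 0.679) and n = (−sin 42.8°, cos 42.8°) = (-0.679, 0.734). S is at the origin and A lies 27.0 along u from S, so A = 27.0·u = (19.8, 18.3). Tangency of A1 to both parallel lines with radius 8.2 puts B and T at S ± 8.2·n: B = (-5.57, 6.02), T = (5.57, -6.02). Equal radii place F and Z the same way about A: F = A + 8.2·n = (14.2, 24.4), Z = A − 8.2·n = (25.4, 12.3). Then |SF| = |F − S| = 28.2.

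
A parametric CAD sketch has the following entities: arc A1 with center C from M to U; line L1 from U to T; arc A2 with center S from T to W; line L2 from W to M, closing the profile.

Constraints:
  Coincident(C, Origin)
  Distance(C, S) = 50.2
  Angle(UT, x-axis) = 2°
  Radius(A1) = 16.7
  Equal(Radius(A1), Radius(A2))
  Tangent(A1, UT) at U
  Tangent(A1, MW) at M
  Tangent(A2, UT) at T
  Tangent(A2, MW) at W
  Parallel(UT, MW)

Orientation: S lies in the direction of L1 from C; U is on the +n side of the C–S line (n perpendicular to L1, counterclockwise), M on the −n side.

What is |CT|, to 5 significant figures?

52.905

The slot axis is L1's direction at 2.0°, so u = (cos 2.0°, sin 2.0°) = (0.99939, 0.034899) and n = (−sin 2.0°, cos 2.0°) = (-0.034899, 0.99939). C is at the origin and S lies 50.2 along u from C, so S = 50.2·u = (50.169, 1.7520). Tangency of A1 to both parallel lines with radius 16.7 puts U and M at C ± 16.7·n: U = (-0.58282, 16.690), M = (0.58282, -16.690). Equal radii place T and W the same way about S: T = S + 16.7·n = (49.587, 18.442), W = S − 16.7·n = (50.752, -14.938). Then |CT| = |T − C| = 52.905.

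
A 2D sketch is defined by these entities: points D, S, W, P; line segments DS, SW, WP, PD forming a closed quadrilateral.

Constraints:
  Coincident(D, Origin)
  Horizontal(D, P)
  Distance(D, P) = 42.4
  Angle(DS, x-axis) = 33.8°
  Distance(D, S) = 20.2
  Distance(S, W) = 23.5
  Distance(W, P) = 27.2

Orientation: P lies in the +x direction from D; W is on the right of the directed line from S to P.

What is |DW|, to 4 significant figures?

21.84

Checks: |SW| = 23.50 ✓; |WP| = 27.20 ✓.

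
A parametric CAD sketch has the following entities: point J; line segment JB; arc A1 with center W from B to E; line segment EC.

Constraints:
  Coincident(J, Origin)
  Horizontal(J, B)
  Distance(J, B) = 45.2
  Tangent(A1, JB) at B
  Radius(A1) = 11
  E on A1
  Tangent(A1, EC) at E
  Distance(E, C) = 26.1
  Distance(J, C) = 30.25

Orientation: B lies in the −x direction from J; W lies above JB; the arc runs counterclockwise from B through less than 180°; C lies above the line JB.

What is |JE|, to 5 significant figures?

37.197

J is at the origin; J and B share the same y with |JB| = 45.2 and B on the −x side, so B = (-45.200, 0.0000). The tangent condition forces WB to be normal to JB, so W = B + (0, 11) = (-45.200, 11.000). Since WE ⟂ EC (tangency), |WC| = √(11.0² + 26.1²) = 28.323 regardless of where E sits on A1. So C lies on both circle(J, 30.25) and circle(W, 28.323); the above-JB intersection is C = (-19.574, 23.063). E is the foot of the tangent from C: E = (-37.017, 3.6484).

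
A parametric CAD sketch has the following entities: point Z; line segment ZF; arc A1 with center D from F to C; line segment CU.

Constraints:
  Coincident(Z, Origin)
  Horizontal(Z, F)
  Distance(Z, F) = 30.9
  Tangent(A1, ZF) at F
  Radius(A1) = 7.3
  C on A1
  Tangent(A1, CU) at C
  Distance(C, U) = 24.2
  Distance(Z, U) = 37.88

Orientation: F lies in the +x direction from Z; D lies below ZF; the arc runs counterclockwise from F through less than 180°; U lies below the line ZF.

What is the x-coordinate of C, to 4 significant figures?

23.62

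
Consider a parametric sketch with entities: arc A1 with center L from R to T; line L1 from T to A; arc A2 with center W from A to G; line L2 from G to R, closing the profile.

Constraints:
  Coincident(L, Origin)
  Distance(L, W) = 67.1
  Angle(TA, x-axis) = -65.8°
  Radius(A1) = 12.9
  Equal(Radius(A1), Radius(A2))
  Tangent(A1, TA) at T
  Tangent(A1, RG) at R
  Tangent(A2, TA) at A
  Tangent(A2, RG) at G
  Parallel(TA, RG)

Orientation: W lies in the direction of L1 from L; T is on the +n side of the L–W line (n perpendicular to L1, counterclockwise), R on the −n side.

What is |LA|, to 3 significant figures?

68.3

Tangency of A1 to both parallel lines with radius 12.9 puts T and R at L ± 12.9·n: T = (11.8, 5.29), R = (-11.8, -5.29). Equal radii place A and G the same way about W: A = W + 12.9·n = (39.3, -55.9), G = W − 12.9·n = (15.7, -66.5). Then |LA| = |A − L| = 68.3.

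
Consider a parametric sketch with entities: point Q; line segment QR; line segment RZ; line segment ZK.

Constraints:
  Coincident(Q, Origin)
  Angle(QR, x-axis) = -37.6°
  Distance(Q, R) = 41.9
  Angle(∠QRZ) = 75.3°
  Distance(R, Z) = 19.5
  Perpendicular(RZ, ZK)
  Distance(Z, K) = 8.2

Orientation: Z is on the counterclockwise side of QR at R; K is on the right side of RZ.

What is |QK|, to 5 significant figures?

49.529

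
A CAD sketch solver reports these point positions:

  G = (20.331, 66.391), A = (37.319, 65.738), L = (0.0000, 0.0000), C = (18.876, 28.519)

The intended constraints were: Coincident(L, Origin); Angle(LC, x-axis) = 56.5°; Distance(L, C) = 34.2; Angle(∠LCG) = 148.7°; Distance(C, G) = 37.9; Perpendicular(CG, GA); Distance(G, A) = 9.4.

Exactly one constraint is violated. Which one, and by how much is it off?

Distance(G, A) = 9.4 — off by 7.60.

L = (0.00, 0.00) ✓; LC at 56.50° ✓; |LC| = 34.20 ✓; ∠LCG = 148.7° ✓; |CG| = 37.90 ✓; ∠(CG, GA) = 90.00° ✓; |GA| = 17.00 ✗.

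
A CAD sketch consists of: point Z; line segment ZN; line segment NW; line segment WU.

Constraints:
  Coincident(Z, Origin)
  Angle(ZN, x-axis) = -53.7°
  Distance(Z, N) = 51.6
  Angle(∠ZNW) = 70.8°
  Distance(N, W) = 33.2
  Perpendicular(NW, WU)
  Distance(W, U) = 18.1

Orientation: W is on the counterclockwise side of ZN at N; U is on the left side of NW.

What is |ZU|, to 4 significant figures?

34.66

Z is at the origin; ZN runs at -53.7° with length 51.6, so N = 51.6·(cos -53.7°, sin -53.7°) = (30.55, -41.59). ∠ZNW = 70.8°, so NW runs at -53.7° + (180° − 70.8°) = 55.50° from the x-axis; with |NW| = 33.2, W = N + 33.2·(cos 55.50°, sin 55.50°) = (49.35, -14.22). NW ⟂ WU; with |WU| = 18.1 on the left of NW, U = W + 18.1·(-0.8241, 0.5664) = (34.44, -3.973). Then |ZU| = |U − Z| = 34.66.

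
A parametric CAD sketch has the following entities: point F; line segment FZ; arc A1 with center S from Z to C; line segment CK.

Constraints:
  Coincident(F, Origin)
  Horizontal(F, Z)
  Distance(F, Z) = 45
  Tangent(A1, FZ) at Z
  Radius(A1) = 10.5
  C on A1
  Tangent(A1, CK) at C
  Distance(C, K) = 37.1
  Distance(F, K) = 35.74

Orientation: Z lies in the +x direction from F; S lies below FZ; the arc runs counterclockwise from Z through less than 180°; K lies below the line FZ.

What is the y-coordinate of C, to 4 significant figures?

-3.967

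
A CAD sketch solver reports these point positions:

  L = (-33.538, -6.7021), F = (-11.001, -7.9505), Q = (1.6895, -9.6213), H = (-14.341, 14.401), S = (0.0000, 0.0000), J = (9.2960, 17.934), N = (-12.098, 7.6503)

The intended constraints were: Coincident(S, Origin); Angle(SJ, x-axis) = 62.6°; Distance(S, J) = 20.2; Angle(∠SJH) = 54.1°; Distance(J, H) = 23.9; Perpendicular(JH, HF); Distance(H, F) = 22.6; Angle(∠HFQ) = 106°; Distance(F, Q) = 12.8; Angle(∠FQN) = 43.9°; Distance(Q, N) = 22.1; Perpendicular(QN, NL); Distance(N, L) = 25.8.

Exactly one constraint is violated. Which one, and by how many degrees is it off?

Perpendicular(QN, NL) — off by 4.80°.

S = (0.00, 0.00) ✓; SJ at 62.60° ✓; |SJ| = 20.20 ✓; ∠SJH = 54.10° ✓; |JH| = 23.90 ✓; ∠(JH, HF) = 90.00° ✓; |HF| = 22.60 ✓; ∠HFQ = 106.0° ✓; |FQ| = 12.80 ✓; ∠FQN = 43.90° ✓; |QN| = 22.10 ✓; ∠(QN, NL) = 85.20° ✗; |NL| = 25.80 ✓.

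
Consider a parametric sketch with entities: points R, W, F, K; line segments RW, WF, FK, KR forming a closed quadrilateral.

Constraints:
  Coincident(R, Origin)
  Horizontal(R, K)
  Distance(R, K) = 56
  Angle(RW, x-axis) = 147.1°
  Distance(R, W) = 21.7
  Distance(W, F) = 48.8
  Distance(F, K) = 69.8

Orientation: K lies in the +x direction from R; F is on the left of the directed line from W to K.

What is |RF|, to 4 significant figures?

52.84

Checks: |WF| = 48.80 ✓; |FK| = 69.80 ✓.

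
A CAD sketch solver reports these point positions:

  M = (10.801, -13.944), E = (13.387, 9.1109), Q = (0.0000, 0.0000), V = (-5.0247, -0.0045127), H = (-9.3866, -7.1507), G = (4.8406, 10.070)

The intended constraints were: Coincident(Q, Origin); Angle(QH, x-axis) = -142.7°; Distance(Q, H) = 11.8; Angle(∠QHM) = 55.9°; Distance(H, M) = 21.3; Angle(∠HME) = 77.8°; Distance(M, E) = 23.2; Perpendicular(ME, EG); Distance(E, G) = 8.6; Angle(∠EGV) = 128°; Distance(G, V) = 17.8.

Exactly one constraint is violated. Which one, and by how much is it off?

Distance(G, V) = 17.8 — off by 3.70.

Q = (0.00, 0.00) ✓; QH at -142.7° ✓; |QH| = 11.80 ✓; ∠QHM = 55.90° ✓; |HM| = 21.30 ✓; ∠HME = 77.80° ✓; |ME| = 23.20 ✓; ∠(ME, EG) = 90.00° ✓; |EG| = 8.600 ✓; ∠EGV = 128.0° ✓; |GV| = 14.10 ✗.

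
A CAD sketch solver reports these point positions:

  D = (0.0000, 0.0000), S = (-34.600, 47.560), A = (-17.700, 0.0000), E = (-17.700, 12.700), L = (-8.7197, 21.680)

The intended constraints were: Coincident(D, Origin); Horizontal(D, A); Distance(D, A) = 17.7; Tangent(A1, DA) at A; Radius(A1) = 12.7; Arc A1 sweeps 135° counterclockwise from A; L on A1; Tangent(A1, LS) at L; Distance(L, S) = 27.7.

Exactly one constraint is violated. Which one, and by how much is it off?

Distance(L, S) = 27.7 — off by 8.90.

D = (0.00, 0.00) ✓; D.y = 0.00, A.y = 0.00 ✓; |DA| = 17.70 ✓; ∠(EA, AD) = 90.00° ✓; |EA| = 12.70 ✓; bearing(E→L) − bearing(E→A) = 135.0° ✓; |EL| = 12.70 ✓; ∠(EL, LS) = 90.00° ✓; |LS| = 36.60 ✗.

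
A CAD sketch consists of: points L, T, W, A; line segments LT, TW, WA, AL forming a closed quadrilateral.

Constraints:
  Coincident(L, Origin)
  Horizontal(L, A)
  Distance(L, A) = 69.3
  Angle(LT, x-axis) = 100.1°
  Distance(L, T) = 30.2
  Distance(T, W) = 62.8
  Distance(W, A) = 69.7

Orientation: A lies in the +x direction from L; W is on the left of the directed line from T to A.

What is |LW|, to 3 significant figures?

80.3

L is at the origin; L and A share the same y with |LA| = 69.3 and A in +x, so A = (69.3, 0). LT runs at 100.1° with |LT| = 30.2, so T = (-5.30, 29.7). W is determined by |TW| = 62.8 and |WA| = 69.7 together: it lies at the intersection of circle(T, 62.8) and circle(A, 69.7). With |TA| = 80.3, the foot of the radical line on TA is 34.5 from T and the perpendicular offset is √(62.8² − 34.5²) = 52.5. Taking the left-of-TA solution: W = (46.2, 65.7).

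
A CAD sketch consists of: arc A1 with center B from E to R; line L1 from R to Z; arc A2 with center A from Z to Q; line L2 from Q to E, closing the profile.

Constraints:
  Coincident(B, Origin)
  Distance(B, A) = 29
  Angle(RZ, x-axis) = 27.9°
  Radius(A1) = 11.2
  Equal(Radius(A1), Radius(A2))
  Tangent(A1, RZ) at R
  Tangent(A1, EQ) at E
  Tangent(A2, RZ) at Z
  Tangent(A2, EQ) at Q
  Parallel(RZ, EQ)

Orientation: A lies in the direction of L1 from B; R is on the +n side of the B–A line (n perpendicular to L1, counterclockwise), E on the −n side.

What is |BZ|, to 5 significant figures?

31.088

The slot axis is L1's direction at 27.9°, so u = (cos 27.9°, sin 27.9°) = (0.88377, 0.46793) and n = (−sin 27.9°, cos 27.9°) = (-0.46793, 0.88377). B is at the origin and A lies 29.0 along u from B, so A = 29.0·u = (25.629, 13.570). Tangency of A1 to both parallel lines with radius 11.2 puts R and E at B ± 11.2·n: R = (-5.2408, 9.8982), E = (5.2408, -9.8982). Equal radii place Z and Q the same way about A: Z = A + 11.2·n = (20.388, 23.468), Q = A − 11.2·n = (30.870, 3.6718). Then |BZ| = |Z − B| = 31.088.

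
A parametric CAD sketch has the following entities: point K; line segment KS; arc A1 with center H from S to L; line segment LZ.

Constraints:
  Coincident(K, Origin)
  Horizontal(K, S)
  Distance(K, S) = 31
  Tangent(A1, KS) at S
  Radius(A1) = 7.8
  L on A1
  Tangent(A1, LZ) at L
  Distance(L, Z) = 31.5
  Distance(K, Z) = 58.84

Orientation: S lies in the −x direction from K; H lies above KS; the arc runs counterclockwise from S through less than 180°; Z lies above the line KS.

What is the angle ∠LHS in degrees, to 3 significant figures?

132°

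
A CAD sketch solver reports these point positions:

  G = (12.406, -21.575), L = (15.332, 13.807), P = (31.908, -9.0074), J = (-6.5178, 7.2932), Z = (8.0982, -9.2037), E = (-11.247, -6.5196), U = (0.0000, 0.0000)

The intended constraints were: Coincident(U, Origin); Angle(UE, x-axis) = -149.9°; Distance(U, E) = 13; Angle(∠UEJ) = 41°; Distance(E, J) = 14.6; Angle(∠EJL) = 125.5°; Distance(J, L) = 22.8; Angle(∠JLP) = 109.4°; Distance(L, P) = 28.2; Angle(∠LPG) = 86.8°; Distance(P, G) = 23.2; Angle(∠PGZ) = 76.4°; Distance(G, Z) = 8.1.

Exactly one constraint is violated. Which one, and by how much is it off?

Distance(G, Z) = 8.1 — off by 5.00.

U = (0.00, 0.00) ✓; UE at -149.9° ✓; |UE| = 13.00 ✓; ∠UEJ = 41.00° ✓; |EJ| = 14.60 ✓; ∠EJL = 125.5° ✓; |JL| = 22.80 ✓; ∠JLP = 109.4° ✓; |LP| = 28.20 ✓; ∠LPG = 86.80° ✓; |PG| = 23.20 ✓; ∠PGZ = 76.40° ✓; |GZ| = 13.10 ✗.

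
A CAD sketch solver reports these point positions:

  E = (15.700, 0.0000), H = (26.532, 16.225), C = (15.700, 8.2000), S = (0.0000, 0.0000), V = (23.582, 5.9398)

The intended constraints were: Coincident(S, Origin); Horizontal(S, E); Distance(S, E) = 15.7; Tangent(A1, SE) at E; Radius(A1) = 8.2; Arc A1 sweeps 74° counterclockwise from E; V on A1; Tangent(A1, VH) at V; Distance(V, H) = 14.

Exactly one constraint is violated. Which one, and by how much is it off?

Distance(V, H) = 14 — off by 3.30.

S = (0.00, 0.00) ✓; S.y = 0.00, E.y = 0.00 ✓; |SE| = 15.70 ✓; ∠(CE, ES) = 90.00° ✓; |CE| = 8.200 ✓; bearing(C→V) − bearing(C→E) = 74.00° ✓; |CV| = 8.200 ✓; ∠(CV, VH) = 90.00° ✓; |VH| = 10.70 ✗.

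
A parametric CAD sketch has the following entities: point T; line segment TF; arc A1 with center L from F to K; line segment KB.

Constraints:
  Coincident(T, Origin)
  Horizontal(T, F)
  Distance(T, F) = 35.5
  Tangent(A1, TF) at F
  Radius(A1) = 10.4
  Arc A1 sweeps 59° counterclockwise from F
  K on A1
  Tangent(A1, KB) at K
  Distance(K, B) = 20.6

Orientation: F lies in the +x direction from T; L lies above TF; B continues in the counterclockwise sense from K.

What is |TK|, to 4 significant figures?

44.70

Since A1 is tangent to TF there, LF ⟂ TF, so L = F + (0, 10.4) = (35.50, 10.40). On A1, F sits at bearing -90° from L; a 59° counterclockwise sweep puts K at bearing -31°, so K = L + 10.4·(cos -31°, sin -31°) = (44.41, 5.044). Then |TK| = |K − T| = 44.70.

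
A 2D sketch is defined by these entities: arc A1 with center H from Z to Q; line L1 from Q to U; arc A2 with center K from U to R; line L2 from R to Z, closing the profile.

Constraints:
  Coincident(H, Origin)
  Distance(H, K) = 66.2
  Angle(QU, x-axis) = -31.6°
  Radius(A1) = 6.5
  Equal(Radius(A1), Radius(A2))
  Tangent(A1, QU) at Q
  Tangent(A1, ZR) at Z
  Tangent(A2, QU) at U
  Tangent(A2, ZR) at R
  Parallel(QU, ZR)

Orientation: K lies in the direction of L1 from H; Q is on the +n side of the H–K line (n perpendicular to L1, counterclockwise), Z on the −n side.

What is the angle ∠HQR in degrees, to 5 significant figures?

78.890°

Tangency of A1 to both parallel lines with radius 6.5 puts Q and Z at H ± 6.5·n: Q = (3.4059, 5.5362), Z = (-3.4059, -5.5362). Equal radii place U and R the same way about K: U = K + 6.5·n = (59.790, -29.152), R = K − 6.5·n = (52.978, -40.224). Then cos ∠HQR = QH·QR / (|QH||QR|), giving 78.890°.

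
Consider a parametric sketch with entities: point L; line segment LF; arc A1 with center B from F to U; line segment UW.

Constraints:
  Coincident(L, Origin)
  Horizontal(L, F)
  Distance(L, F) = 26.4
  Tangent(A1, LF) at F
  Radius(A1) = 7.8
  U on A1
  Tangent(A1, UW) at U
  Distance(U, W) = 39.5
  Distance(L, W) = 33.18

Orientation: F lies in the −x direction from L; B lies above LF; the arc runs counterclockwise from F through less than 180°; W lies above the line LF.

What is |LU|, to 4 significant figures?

20.65

Checks: |BU| = 7.800 ✓; ∠(BU, UW) = 90.00° ✓; |UW| = 39.50 ✓; |LW| = 33.18 ✓.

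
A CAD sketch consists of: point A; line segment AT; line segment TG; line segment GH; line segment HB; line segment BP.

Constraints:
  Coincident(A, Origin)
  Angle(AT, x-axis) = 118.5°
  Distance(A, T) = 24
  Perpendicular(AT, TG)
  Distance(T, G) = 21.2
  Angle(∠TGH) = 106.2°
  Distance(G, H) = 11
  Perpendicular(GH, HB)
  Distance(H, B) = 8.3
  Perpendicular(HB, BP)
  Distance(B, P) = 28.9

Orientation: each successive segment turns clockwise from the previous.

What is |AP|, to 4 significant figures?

39.74

GH is perpendicular to HB, so HB runs at -135.3°; with |HB| = 8.3, B = (9.017, 17.55). The perpendicularity gives BP at right angles to HB, so BP runs at 134.7°; with |BP| = 28.9, P = (-11.31, 38.09). Then |AP| = |P − A| = 39.74.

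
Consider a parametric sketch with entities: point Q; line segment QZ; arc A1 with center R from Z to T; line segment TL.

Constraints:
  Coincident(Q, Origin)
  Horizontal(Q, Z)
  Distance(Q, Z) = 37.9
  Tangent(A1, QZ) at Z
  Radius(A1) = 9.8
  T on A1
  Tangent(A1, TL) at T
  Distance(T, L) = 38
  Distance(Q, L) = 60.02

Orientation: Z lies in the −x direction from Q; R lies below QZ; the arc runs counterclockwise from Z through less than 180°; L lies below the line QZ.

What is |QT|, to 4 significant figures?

48.92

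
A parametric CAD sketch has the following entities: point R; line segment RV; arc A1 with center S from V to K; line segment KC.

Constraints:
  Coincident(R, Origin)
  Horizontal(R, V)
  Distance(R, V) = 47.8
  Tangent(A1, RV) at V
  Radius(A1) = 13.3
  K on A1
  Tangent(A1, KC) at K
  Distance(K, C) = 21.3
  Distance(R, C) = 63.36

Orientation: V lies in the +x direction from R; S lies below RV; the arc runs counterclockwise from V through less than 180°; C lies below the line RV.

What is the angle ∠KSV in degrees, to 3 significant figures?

128°

R is at the origin; R and V share the same y with |RV| = 47.8 and V on the +x side, so V = (47.8, 0.00). The tangent condition forces SV to be normal to RV, so S = V + (0, -13.3) = (47.8, -13.3). Since SK ⟂ KC (tangency), |SC| = √(13.3² + 21.3²) = 25.1 regardless of where K sits on A1. So C lies on both circle(R, 63.36) and circle(S, 25.1); the below-RV intersection is C = (50.5, -38.3). K is the foot of the tangent from C: K = (37.3, -21.5).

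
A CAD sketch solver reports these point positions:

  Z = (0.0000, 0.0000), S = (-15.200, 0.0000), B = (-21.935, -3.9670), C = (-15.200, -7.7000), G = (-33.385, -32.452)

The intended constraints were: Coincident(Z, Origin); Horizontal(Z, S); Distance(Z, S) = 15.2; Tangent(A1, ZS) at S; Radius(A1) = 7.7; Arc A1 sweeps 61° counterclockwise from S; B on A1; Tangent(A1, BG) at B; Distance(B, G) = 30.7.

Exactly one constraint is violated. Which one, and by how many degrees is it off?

Tangent(A1, BG) at B — off by 7.10°.

Z = (0.00, 0.00) ✓; Z.y = 0.00, S.y = 0.00 ✓; |ZS| = 15.20 ✓; ∠(CS, SZ) = 90.00° ✓; |CS| = 7.700 ✓; bearing(C→B) − bearing(C→S) = 61.00° ✓; |CB| = 7.700 ✓; ∠(CB, BG) = 82.90° ✗; |BG| = 30.70 ✓.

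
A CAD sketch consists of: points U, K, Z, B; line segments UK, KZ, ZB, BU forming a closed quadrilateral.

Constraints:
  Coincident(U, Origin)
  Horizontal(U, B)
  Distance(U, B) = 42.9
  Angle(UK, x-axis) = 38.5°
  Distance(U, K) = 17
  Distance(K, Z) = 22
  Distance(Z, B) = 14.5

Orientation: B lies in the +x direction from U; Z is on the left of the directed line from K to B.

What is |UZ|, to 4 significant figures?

37.32

U is at the origin; UB is horizontal with |UB| = 42.9 and B in +x, so B = (42.9, 0). UK runs at 38.5° with |UK| = 17.0, so K = (13.30, 10.58). Z is determined by |KZ| = 22.0 and |ZB| = 14.5 together: it lies at the intersection of circle(K, 22.0) and circle(B, 14.5). With |KB| = 31.43, the foot of the radical line on KB is 20.07 from K and the perpendicular offset is √(22.0² − 20.07²) = 9.010. Taking the left-of-KB solution: Z = (35.24, 12.31).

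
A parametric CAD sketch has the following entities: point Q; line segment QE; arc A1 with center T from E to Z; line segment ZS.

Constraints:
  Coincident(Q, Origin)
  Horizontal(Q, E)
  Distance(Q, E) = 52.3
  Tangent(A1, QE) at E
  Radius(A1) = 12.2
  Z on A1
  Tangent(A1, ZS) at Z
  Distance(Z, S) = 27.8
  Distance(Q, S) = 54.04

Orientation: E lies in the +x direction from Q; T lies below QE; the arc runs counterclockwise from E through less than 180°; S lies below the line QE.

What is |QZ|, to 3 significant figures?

41.7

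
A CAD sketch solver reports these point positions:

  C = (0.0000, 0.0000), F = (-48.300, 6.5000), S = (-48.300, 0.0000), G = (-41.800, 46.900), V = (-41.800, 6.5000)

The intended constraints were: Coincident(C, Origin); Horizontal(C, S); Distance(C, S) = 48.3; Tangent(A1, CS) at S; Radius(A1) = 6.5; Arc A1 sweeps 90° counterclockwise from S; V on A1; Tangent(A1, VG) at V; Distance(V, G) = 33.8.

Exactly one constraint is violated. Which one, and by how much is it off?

Distance(V, G) = 33.8 — off by 6.60.

C = (0.00, 0.00) ✓; C.y = 0.00, S.y = 0.00 ✓; |CS| = 48.30 ✓; ∠(FS, SC) = 90.00° ✓; |FS| = 6.500 ✓; bearing(F→V) − bearing(F→S) = 90.00° ✓; |FV| = 6.500 ✓; ∠(FV, VG) = 90.00° ✓; |VG| = 40.40 ✗.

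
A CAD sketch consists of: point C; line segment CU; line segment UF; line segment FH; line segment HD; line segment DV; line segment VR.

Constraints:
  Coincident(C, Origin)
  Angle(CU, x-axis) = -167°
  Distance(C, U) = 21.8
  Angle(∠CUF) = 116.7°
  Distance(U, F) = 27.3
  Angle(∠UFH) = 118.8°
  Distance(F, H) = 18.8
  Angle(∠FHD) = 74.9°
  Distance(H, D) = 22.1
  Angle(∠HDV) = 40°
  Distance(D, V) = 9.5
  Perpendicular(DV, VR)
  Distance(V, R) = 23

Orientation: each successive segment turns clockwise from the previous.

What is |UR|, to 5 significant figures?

47.856

∠HDV = 40.0° gives DV at -176.60° from the x-axis; with |DV| = 9.5, V = (-23.530, 19.853). DV ⟂ VR, so VR runs at 93.400°; with |VR| = 23.0, R = (-24.894, 42.812). Then |UR| = |R − U| = 47.856.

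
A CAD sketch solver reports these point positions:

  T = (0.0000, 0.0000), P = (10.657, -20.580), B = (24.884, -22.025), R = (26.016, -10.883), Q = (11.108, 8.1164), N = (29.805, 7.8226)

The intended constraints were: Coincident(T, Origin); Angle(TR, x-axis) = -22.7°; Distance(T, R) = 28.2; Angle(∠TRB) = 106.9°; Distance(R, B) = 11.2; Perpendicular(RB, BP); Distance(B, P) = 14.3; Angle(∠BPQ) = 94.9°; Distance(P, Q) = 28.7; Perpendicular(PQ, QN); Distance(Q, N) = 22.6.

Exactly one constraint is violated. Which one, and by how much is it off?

Distance(Q, N) = 22.6 — off by 3.90.

T = (0.00, 0.00) ✓; TR at -22.70° ✓; |TR| = 28.20 ✓; ∠TRB = 106.9° ✓; |RB| = 11.20 ✓; ∠(RB, BP) = 90.00° ✓; |BP| = 14.30 ✓; ∠BPQ = 94.90° ✓; |PQ| = 28.70 ✓; ∠(PQ, QN) = 90.00° ✓; |QN| = 18.70 ✗.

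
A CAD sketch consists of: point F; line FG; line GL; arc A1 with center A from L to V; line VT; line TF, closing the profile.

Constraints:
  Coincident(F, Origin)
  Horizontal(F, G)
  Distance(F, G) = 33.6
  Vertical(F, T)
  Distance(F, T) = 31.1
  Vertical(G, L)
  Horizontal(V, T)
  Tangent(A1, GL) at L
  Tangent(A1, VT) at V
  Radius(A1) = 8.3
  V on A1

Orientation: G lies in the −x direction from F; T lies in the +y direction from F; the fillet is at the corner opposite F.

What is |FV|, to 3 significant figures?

40.1

The virtual corner opposite F is at (-33.6, 31.1). Since A1 is tangent to GL there, AL ⟂ GL and since A1 is tangent to VT there, AV ⟂ VT, with radius 8.3, so the center A sits 8.3 in from both sides at A = (-25.3, 22.8). That places the tangent points at L = (-33.6, 22.8) on GL and V = (-25.3, 31.1) on VT. Then |FV| = |V − F| = 40.1.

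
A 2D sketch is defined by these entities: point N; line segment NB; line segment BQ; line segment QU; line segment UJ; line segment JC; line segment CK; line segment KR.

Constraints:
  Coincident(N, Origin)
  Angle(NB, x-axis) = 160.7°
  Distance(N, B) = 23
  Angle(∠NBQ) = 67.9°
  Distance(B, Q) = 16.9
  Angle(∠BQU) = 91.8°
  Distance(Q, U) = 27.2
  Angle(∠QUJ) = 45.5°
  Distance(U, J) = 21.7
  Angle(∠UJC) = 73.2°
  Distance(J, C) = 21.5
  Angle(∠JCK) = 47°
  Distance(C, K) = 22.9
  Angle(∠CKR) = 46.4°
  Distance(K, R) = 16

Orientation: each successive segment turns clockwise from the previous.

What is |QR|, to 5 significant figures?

14.909

∠JCK = 47.0° gives CK at -53.900° from the x-axis; with |CK| = 22.9, K = (6.3998, 3.3193). ∠CKR = 46.4° gives KR at 172.50° from the x-axis; with |KR| = 16.0, R = (-9.4633, 5.4077). Then |QR| = |R − Q| = 14.909.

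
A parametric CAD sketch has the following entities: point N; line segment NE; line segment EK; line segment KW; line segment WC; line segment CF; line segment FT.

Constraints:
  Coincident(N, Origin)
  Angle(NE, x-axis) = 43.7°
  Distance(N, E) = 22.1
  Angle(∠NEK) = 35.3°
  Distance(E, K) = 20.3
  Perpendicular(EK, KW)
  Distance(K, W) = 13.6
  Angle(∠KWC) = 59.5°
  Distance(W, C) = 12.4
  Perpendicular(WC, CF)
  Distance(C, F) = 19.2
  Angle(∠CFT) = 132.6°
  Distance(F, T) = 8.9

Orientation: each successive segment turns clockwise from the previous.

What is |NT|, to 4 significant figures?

25.89

N is at the origin; NE runs at 43.7° with length 22.1, so E = (15.98, 15.27). ∠NEK = 35.3° gives EK at -101.0° from the x-axis; with |EK| = 20.3, K = (12.10, -4.659). EK is perpendicular to KW, so KW runs at 169.0°; with |KW| = 13.6, W = (-1.246, -2.064). ∠KWC = 59.5° gives WC at 48.50° from the x-axis; with |WC| = 12.4, C = (6.971, 7.224). WC ⟂ CF, so CF runs at -41.50°; with |CF| = 19.2, F = (21.35, -5.499). ∠CFT = 132.6° gives FT at -88.90° from the x-axis; with |FT| = 8.9, T = (21.52, -14.40). Then |NT| = |T − N| = 25.89.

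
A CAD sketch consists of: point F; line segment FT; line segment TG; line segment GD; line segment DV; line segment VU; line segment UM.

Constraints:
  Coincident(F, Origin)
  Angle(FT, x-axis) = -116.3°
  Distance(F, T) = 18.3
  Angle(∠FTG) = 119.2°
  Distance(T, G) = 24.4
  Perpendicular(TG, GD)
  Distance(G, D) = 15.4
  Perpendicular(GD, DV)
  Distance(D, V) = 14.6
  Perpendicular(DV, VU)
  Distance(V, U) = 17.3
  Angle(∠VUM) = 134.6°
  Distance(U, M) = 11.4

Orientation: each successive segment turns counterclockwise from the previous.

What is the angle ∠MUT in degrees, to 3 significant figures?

146°

The perpendicularity gives VU at right angles to DV, so VU runs at -146°; with |VU| = 17.3, U = (-4.12, -25.6). ∠VUM = 134.6° gives UM at -100° from the x-axis; with |UM| = 11.4, M = (-6.12, -36.8). Then cos ∠MUT = UM·UT / (|UM||UT|), giving 146°.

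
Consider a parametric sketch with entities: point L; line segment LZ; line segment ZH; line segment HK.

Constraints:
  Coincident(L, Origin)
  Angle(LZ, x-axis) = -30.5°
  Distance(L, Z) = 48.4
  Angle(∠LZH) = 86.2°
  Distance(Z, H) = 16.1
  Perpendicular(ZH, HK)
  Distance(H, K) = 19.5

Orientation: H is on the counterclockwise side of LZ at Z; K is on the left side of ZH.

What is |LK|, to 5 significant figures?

31.548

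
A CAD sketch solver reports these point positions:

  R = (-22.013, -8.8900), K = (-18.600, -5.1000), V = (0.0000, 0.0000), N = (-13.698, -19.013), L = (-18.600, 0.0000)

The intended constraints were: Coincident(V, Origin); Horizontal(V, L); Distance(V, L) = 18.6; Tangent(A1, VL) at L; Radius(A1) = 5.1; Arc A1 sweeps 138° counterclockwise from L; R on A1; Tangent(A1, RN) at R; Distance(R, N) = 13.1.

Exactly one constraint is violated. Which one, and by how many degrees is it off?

Tangent(A1, RN) at R — off by 8.60°.

V = (0.00, 0.00) ✓; V.y = 0.00, L.y = 0.00 ✓; |VL| = 18.60 ✓; ∠(KL, LV) = 90.00° ✓; |KL| = 5.100 ✓; bearing(K→R) − bearing(K→L) = 138.0° ✓; |KR| = 5.100 ✓; ∠(KR, RN) = 98.60° ✗; |RN| = 13.10 ✓.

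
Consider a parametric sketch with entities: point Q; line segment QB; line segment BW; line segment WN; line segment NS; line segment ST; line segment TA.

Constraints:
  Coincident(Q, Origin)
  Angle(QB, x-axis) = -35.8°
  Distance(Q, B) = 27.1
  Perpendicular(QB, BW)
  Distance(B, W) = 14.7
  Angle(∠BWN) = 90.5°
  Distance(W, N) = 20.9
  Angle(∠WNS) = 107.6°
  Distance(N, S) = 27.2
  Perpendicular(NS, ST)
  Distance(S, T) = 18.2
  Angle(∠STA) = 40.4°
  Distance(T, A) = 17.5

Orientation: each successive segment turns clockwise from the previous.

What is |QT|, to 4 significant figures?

22.43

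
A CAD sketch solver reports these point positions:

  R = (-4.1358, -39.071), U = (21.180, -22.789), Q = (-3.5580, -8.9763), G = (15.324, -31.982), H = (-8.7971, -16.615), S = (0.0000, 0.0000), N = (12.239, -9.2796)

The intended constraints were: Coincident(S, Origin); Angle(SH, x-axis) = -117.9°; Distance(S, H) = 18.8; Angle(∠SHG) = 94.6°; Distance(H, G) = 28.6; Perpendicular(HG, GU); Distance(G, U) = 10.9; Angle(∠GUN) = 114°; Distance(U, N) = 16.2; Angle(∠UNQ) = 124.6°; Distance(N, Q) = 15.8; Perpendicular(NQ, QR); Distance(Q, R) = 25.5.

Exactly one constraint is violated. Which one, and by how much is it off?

Distance(Q, R) = 25.5 — off by 4.60.

S = (0.00, 0.00) ✓; SH at -117.9° ✓; |SH| = 18.80 ✓; ∠SHG = 94.60° ✓; |HG| = 28.60 ✓; ∠(HG, GU) = 90.00° ✓; |GU| = 10.90 ✓; ∠GUN = 114.0° ✓; |UN| = 16.20 ✓; ∠UNQ = 124.6° ✓; |NQ| = 15.80 ✓; ∠(NQ, QR) = 90.00° ✓; |QR| = 30.10 ✗.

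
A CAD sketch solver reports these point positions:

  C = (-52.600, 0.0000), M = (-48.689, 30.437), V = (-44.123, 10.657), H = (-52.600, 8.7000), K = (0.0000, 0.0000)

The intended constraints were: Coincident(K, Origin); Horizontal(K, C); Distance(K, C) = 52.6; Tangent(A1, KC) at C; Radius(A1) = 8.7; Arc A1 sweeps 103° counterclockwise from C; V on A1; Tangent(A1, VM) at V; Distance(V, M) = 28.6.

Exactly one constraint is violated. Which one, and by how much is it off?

Distance(V, M) = 28.6 — off by 8.30.

K = (0.00, 0.00) ✓; K.y = 0.00, C.y = 0.00 ✓; |KC| = 52.60 ✓; ∠(HC, CK) = 90.00° ✓; |HC| = 8.700 ✓; bearing(H→V) − bearing(H→C) = 103.0° ✓; |HV| = 8.700 ✓; ∠(HV, VM) = 90.00° ✓; |VM| = 20.30 ✗.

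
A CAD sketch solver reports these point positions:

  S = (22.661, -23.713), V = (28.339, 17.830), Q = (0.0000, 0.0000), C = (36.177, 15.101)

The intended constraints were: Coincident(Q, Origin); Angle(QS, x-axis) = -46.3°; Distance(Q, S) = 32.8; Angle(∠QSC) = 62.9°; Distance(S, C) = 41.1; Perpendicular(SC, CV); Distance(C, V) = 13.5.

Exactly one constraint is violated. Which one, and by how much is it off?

Distance(C, V) = 13.5 — off by 5.20.

Q = (0.00, 0.00) ✓; QS at -46.30° ✓; |QS| = 32.80 ✓; ∠QSC = 62.90° ✓; |SC| = 41.10 ✓; ∠(SC, CV) = 90.00° ✓; |CV| = 8.299 ✗.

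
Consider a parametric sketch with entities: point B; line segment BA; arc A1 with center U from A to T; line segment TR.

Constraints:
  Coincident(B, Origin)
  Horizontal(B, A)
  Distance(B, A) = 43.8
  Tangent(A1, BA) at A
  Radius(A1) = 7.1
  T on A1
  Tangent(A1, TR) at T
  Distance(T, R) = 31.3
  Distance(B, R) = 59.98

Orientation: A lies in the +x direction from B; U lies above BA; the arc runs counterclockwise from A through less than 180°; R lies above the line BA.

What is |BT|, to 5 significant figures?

51.471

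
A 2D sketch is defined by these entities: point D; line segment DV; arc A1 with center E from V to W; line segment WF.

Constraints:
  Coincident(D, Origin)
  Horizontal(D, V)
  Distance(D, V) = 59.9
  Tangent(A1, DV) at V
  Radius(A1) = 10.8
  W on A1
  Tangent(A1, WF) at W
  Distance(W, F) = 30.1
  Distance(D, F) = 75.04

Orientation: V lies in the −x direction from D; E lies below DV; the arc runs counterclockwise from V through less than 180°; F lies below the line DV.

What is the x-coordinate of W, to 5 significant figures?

-70.253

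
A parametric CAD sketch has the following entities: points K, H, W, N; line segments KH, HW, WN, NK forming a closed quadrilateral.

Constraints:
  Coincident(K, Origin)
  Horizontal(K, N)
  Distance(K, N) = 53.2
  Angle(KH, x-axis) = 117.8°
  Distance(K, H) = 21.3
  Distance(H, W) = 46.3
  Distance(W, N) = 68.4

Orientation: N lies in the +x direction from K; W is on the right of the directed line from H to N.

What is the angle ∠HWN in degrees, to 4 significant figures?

66.94°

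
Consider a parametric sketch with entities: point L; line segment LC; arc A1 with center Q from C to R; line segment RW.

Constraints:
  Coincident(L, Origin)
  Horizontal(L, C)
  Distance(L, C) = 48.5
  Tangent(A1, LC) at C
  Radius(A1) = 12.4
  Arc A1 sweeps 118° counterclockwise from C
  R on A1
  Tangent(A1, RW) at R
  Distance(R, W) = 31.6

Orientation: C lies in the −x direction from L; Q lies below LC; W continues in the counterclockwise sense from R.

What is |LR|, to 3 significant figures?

62.2

L is at the origin; LC is horizontal with |LC| = 48.5 and C on the −x side, so C = (-48.5, 0.00). The tangent condition forces QC to be normal to LC, so Q = C + (0, -12.4) = (-48.5, -12.4). On A1, C sits at bearing 90° from Q; a 118° counterclockwise sweep puts R at bearing 208°, so R = Q + 12.4·(cos 208°, sin 208°) = (-59.4, -18.2). Then |LR| = |R − L| = 62.2.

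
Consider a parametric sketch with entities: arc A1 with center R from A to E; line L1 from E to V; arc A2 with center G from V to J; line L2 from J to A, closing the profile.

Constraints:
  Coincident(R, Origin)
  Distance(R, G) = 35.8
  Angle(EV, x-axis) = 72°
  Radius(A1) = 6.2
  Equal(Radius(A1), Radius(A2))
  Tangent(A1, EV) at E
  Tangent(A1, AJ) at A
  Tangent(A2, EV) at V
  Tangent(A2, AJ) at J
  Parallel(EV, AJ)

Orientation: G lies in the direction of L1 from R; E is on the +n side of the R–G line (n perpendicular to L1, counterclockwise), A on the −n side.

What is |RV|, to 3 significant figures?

36.3

Tangency of A1 to both parallel lines with radius 6.2 puts E and A at R ± 6.2·n: E = (-5.90, 1.92), A = (5.90, -1.92). Equal radii place V and J the same way about G: V = G + 6.2·n = (5.17, 36.0), J = G − 6.2·n = (17.0, 32.1). Then |RV| = |V − R| = 36.3.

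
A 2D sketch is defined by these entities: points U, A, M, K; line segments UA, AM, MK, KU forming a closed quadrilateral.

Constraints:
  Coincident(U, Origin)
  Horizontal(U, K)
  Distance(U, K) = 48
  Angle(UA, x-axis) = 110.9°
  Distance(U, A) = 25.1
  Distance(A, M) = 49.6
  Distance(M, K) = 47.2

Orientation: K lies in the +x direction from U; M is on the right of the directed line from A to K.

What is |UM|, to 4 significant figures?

24.53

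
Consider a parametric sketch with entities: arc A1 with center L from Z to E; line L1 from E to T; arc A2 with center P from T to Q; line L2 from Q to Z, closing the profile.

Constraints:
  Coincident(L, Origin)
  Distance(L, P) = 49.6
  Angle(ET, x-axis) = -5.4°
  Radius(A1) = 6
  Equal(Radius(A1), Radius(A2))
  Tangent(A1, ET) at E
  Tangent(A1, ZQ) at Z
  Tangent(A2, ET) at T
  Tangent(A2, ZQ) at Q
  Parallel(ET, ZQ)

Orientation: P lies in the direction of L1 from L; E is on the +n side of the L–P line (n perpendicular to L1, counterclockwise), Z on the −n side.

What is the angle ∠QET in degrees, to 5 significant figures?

13.601°

The slot axis is L1's direction at -5.4°, so u = (cos -5.4°, sin -5.4°) = (0.99556, -0.094108) and n = (−sin -5.4°, cos -5.4°) = (0.094108, 0.99556). L is at the origin and P lies 49.6 along u from L, so P = 49.6·u = (49.380, -4.6678). Tangency of A1 to both parallel lines with radius 6.0 puts E and Z at L ± 6.0·n: E = (0.56465, 5.9734), Z = (-0.56465, -5.9734). Equal radii place T and Q the same way about P: T = P + 6.0·n = (49.945, 1.3056), Q = P − 6.0·n = (48.815, -10.641). Then cos ∠QET = EQ·ET / (|EQ||ET|), giving 13.601°.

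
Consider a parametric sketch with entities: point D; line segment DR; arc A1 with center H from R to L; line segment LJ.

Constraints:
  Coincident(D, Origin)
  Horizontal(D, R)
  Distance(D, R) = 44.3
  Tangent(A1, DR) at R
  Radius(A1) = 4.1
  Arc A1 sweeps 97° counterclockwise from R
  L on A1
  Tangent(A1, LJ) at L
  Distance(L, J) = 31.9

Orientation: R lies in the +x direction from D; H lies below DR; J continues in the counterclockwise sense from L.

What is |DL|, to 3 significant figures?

40.5

D is at the origin; DR is horizontal with |DR| = 44.3 and R on the +x side, so R = (44.3, 0.00). Since A1 is tangent to DR there, HR ⟂ DR, so H = R + (0, -4.1) = (44.3, -4.10). On A1, R sits at bearing 90° from H; a 97° counterclockwise sweep puts L at bearing 187°, so L = H + 4.1·(cos 187°, sin 187°) = (40.2, -4.60). Then |DL| = |L − D| = 40.5.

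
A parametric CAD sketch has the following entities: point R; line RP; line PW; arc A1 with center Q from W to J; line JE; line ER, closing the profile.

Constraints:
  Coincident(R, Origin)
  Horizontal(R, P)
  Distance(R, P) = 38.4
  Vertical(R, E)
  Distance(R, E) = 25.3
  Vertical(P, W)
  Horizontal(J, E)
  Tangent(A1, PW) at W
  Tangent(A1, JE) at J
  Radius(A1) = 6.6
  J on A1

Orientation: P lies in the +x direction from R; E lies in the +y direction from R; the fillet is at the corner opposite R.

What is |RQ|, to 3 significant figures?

36.9

R is at the origin; R and P share the same y with |RP| = 38.4 and P on the +x side, so P = (38.4, 0.00). RE is vertical with |RE| = 25.3 and E on the +y side, so E = (0.00, 25.3). The virtual corner opposite R is at (38.4, 25.3). A1 meets PW tangentially, so QW is at right angles to PW and the tangent condition forces QJ to be normal to JE, with radius 6.6, so the center Q sits 6.6 in from both sides at Q = (31.8, 18.7). Then |RQ| = |Q − R| = 36.9.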